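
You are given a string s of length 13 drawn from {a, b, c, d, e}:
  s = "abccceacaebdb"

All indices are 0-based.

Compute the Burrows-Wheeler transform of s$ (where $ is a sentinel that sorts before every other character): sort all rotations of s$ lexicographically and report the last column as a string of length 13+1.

rank  rotation        last
    0  $abccceacaebdb  b
    1  abccceacaebdb$  $
    2  acaebdb$abccce  e
    3  aebdb$abccceac  c
    4  b$abccceacaebd  d
    5  bccceacaebdb$a  a
    6  bdb$abccceacae  e
    7  caebdb$abcccea  a
    8  ccceacaebdb$ab  b
    9  cceacaebdb$abc  c
   10  ceacaebdb$abcc  c
   11  db$abccceacaeb  b
   12  eacaebdb$abccc  c
   13  ebdb$abccceaca  a

b$ecdaeabccbca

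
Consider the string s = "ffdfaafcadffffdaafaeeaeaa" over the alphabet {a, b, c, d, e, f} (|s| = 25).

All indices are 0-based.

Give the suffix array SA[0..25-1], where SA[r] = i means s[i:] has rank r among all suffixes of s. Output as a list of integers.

[24, 23, 15, 4, 8, 21, 18, 16, 5, 7, 14, 2, 9, 22, 20, 19, 3, 17, 6, 13, 1, 12, 0, 11, 10]

rank→(start, suffix):
  0 → (24, 'a')
  1 → (23, 'aa')
  2 → (15, 'aafaeeaeaa')
  3 → (4, 'aafcadffffdaafaeeaeaa')
  4 → (8, 'adffffdaafaeeaeaa')
  5 → (21, 'aeaa')
  6 → (18, 'aeeaeaa')
  7 → (16, 'afaeeaeaa')
  8 → (5, 'afcadffffdaafaeeaeaa')
  9 → (7, 'cadffffdaafaeeaeaa')
  10 → (14, 'daafaeeaeaa')
  11 → (2, 'dfaafcadffffdaafaeeaeaa')
  12 → (9, 'dffffdaafaeeaeaa')
  13 → (22, 'eaa')
  14 → (20, 'eaeaa')
  15 → (19, 'eeaeaa')
  16 → (3, 'faafcadffffdaafaeeaeaa')
  17 → (17, 'faeeaeaa')
  18 → (6, 'fcadffffdaafaeeaeaa')
  19 → (13, 'fdaafaeeaeaa')
  20 → (1, 'fdfaafcadffffdaafaeeaeaa')
  21 → (12, 'ffdaafaeeaeaa')
  22 → (0, 'ffdfaafcadffffdaafaeeaeaa')
  23 → (11, 'fffdaafaeeaeaa')
  24 → (10, 'ffffdaafaeeaeaa')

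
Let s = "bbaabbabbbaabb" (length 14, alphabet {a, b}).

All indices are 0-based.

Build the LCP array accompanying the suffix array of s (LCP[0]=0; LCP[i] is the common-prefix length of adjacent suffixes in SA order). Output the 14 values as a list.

[0, 4, 1, 3, 3, 0, 1, 5, 2, 1, 2, 6, 3, 2]

sorted suffixes:
  #0 SA[0]=10  'aabb'
  #1 SA[1]=2  'aabbabbbaabb'
  #2 SA[2]=11  'abb'
  #3 SA[3]=3  'abbabbbaabb'
  #4 SA[4]=6  'abbbaabb'
  #5 SA[5]=13  'b'
  #6 SA[6]=9  'baabb'
  #7 SA[7]=1  'baabbabbbaabb'
  #8 SA[8]=5  'babbbaabb'
  #9 SA[9]=12  'bb'
  #10 SA[10]=8  'bbaabb'
  #11 SA[11]=0  'bbaabbabbbaabb'
  #12 SA[12]=4  'bbabbbaabb'
  #13 SA[13]=7  'bbbaabb'

SA = [10, 2, 11, 3, 6, 13, 9, 1, 5, 12, 8, 0, 4, 7]
i: (SA[i-1],SA[i]) lcp shared
  1: (10,2) 4 'aabb'
  2: (2,11) 1 'a'
  3: (11,3) 3 'abb'
  4: (3,6) 3 'abb'
  5: (6,13) 0 ''
  6: (13,9) 1 'b'
  7: (9,1) 5 'baabb'
  8: (1,5) 2 'ba'
  9: (5,12) 1 'b'
  10: (12,8) 2 'bb'
  11: (8,0) 6 'bbaabb'
  12: (0,4) 3 'bba'
  13: (4,7) 2 'bb'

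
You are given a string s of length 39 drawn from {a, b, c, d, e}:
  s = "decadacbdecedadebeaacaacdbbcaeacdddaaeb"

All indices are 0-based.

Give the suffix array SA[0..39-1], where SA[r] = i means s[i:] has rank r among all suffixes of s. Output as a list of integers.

[18, 21, 35, 19, 5, 22, 30, 3, 13, 28, 36, 38, 25, 26, 7, 16, 20, 2, 27, 6, 23, 31, 10, 34, 4, 12, 24, 33, 32, 14, 0, 8, 17, 29, 37, 15, 1, 9, 11]

rank | idx | suffix
   0 |  18 | aacaacdbbcaeacdddaaeb
   1 |  21 | aacdbbcaeacdddaaeb
   2 |  35 | aaeb
   3 |  19 | acaacdbbcaeacdddaaeb
   4 |   5 | acbdecedadebeaacaacdbbcaeacdddaaeb
   5 |  22 | acdbbcaeacdddaaeb
   6 |  30 | acdddaaeb
   7 |   3 | adacbdecedadebeaacaacdbbcaeacdddaaeb
   8 |  13 | adebeaacaacdbbcaeacdddaaeb
   9 |  28 | aeacdddaaeb
  10 |  36 | aeb
  11 |  38 | b
  12 |  25 | bbcaeacdddaaeb
  13 |  26 | bcaeacdddaaeb
  14 |   7 | bdecedadebeaacaacdbbcaeacdddaaeb
  15 |  16 | beaacaacdbbcaeacdddaaeb
  16 |  20 | caacdbbcaeacdddaaeb
  17 |   2 | cadacbdecedadebeaacaacdbbcaeacdddaaeb
  18 |  27 | caeacdddaaeb
  19 |   6 | cbdecedadebeaacaacdbbcaeacdddaaeb
  20 |  23 | cdbbcaeacdddaaeb
  21 |  31 | cdddaaeb
  22 |  10 | cedadebeaacaacdbbcaeacdddaaeb
  23 |  34 | daaeb
  24 |   4 | dacbdecedadebeaacaacdbbcaeacdddaaeb
  25 |  12 | dadebeaacaacdbbcaeacdddaaeb
  26 |  24 | dbbcaeacdddaaeb
  27 |  33 | ddaaeb
  28 |  32 | dddaaeb
  29 |  14 | debeaacaacdbbcaeacdddaaeb
  30 |   0 | decadacbdecedadebeaacaacdbbcaeacdddaaeb
  31 |   8 | decedadebeaacaacdbbcaeacdddaaeb
  32 |  17 | eaacaacdbbcaeacdddaaeb
  33 |  29 | eacdddaaeb
  34 |  37 | eb
  35 |  15 | ebeaacaacdbbcaeacdddaaeb
  36 |   1 | ecadacbdecedadebeaacaacdbbcaeacdddaaeb
  37 |   9 | ecedadebeaacaacdbbcaeacdddaaeb
  38 |  11 | edadebeaacaacdbbcaeacdddaaeb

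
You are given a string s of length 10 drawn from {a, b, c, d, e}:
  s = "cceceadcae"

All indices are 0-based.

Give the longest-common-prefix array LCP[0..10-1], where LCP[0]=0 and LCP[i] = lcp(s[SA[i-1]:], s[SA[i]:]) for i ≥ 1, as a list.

sorted suffixes:
  #0 SA[0]=5  'adcae'
  #1 SA[1]=8  'ae'
  #2 SA[2]=7  'cae'
  #3 SA[3]=0  'cceceadcae'
  #4 SA[4]=3  'ceadcae'
  #5 SA[5]=1  'ceceadcae'
  #6 SA[6]=6  'dcae'
  #7 SA[7]=9  'e'
  #8 SA[8]=4  'eadcae'
  #9 SA[9]=2  'eceadcae'

SA = [5, 8, 7, 0, 3, 1, 6, 9, 4, 2]
[i] adj suffixes → lcp
  [1] 5/8 → 1 ('a')
  [2] 8/7 → 0 ('')
  [3] 7/0 → 1 ('c')
  [4] 0/3 → 1 ('c')
  [5] 3/1 → 2 ('ce')
  [6] 1/6 → 0 ('')
  [7] 6/9 → 0 ('')
  [8] 9/4 → 1 ('e')
  [9] 4/2 → 1 ('e')

[0, 1, 0, 1, 1, 2, 0, 0, 1, 1]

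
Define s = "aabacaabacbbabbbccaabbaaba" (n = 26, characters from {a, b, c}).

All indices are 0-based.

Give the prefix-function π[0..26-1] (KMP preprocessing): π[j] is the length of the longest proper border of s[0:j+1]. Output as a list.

π[0] = 0
j=1 s[j]='a': π[1]=1 (border 'a')
j=2 s[j]='b': k: 1→0; π[2]=0 (border '')
j=3 s[j]='a': π[3]=1 (border 'a')
j=4 s[j]='c': k: 1→0; π[4]=0 (border '')
j=5 s[j]='a': π[5]=1 (border 'a')
j=6 s[j]='a': π[6]=2 (border 'aa')
j=7 s[j]='b': π[7]=3 (border 'aab')
j=8 s[j]='a': π[8]=4 (border 'aaba')
j=9 s[j]='c': π[9]=5 (border 'aabac')
j=10 s[j]='b': k: 5→0; π[10]=0 (border '')
j=11 s[j]='b': π[11]=0 (border '')
j=12 s[j]='a': π[12]=1 (border 'a')
j=13 s[j]='b': k: 1→0; π[13]=0 (border '')
j=14 s[j]='b': π[14]=0 (border '')
j=15 s[j]='b': π[15]=0 (border '')
j=16 s[j]='c': π[16]=0 (border '')
j=17 s[j]='c': π[17]=0 (border '')
j=18 s[j]='a': π[18]=1 (border 'a')
j=19 s[j]='a': π[19]=2 (border 'aa')
j=20 s[j]='b': π[20]=3 (border 'aab')
j=21 s[j]='b': k: 3→0; π[21]=0 (border '')
j=22 s[j]='a': π[22]=1 (border 'a')
j=23 s[j]='a': π[23]=2 (border 'aa')
j=24 s[j]='b': π[24]=3 (border 'aab')
j=25 s[j]='a': π[25]=4 (border 'aaba')

[0, 1, 0, 1, 0, 1, 2, 3, 4, 5, 0, 0, 1, 0, 0, 0, 0, 0, 1, 2, 3, 0, 1, 2, 3, 4]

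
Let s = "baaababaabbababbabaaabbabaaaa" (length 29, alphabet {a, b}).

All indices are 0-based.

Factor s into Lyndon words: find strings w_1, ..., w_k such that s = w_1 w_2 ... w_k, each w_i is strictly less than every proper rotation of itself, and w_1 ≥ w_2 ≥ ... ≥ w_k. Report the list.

emit factor 1: 'b' (i=0, period=1)
emit factor 2: 'aaababaabbababbabaaabbab' (i=1, period=24)
emit factor 3: 'a' (i=25, period=1)
emit factor 4: 'a' (i=26, period=1)
emit factor 5: 'a' (i=27, period=1)
emit factor 6: 'a' (i=28, period=1)

["b", "aaababaabbababbabaaabbab", "a", "a", "a", "a"]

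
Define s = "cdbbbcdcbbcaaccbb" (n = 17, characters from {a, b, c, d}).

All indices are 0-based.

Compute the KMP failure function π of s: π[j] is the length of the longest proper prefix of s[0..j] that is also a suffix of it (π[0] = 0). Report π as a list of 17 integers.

π[0] = 0
j=1 s[j]='d': π[1]=0 (border '')
j=2 s[j]='b': π[2]=0 (border '')
j=3 s[j]='b': π[3]=0 (border '')
j=4 s[j]='b': π[4]=0 (border '')
j=5 s[j]='c': π[5]=1 (border 'c')
j=6 s[j]='d': π[6]=2 (border 'cd')
j=7 s[j]='c': k: 2→0; π[7]=1 (border 'c')
j=8 s[j]='b': k: 1→0; π[8]=0 (border '')
j=9 s[j]='b': π[9]=0 (border '')
j=10 s[j]='c': π[10]=1 (border 'c')
j=11 s[j]='a': k: 1→0; π[11]=0 (border '')
j=12 s[j]='a': π[12]=0 (border '')
j=13 s[j]='c': π[13]=1 (border 'c')
j=14 s[j]='c': k: 1→0; π[14]=1 (border 'c')
j=15 s[j]='b': k: 1→0; π[15]=0 (border '')
j=16 s[j]='b': π[16]=0 (border '')

[0, 0, 0, 0, 0, 1, 2, 1, 0, 0, 1, 0, 0, 1, 1, 0, 0]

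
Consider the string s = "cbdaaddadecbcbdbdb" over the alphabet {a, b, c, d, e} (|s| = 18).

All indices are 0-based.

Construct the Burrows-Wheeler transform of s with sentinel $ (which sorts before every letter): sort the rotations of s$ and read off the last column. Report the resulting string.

bdaddccdce$bbdbbaad

rank  rotation             last
    0  $cbdaaddadecbcbdbdb  b
    1  aaddadecbcbdbdb$cbd  d
    2  addadecbcbdbdb$cbda  a
    3  adecbcbdbdb$cbdaadd  d
    4  b$cbdaaddadecbcbdbd  d
    5  bcbdbdb$cbdaaddadec  c
    6  bdaaddadecbcbdbdb$c  c
    7  bdb$cbdaaddadecbcbd  d
    8  bdbdb$cbdaaddadecbc  c
    9  cbcbdbdb$cbdaaddade  e
   10  cbdaaddadecbcbdbdb$  $
   11  cbdbdb$cbdaaddadecb  b
   12  daaddadecbcbdbdb$cb  b
   13  dadecbcbdbdb$cbdaad  d
   14  db$cbdaaddadecbcbdb  b
   15  dbdb$cbdaaddadecbcb  b
   16  ddadecbcbdbdb$cbdaa  a
   17  decbcbdbdb$cbdaadda  a
   18  ecbcbdbdb$cbdaaddad  d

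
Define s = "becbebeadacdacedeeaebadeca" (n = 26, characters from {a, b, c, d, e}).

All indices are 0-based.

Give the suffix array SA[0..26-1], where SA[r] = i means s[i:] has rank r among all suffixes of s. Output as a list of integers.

sorted suffixes:
  #0 SA[0]=25  'a'
  #1 SA[1]=9  'acdacedeeaebadeca'
  #2 SA[2]=12  'acedeeaebadeca'
  #3 SA[3]=7  'adacdacedeeaebadeca'
  #4 SA[4]=21  'adeca'
  #5 SA[5]=18  'aebadeca'
  #6 SA[6]=20  'badeca'
  #7 SA[7]=5  'beadacdacedeeaebadeca'
  #8 SA[8]=3  'bebeadacdacedeeaebadeca'
  #9 SA[9]=0  'becbebeadacdacedeeaebadeca'
  #10 SA[10]=24  'ca'
  #11 SA[11]=2  'cbebeadacdacedeeaebadeca'
  #12 SA[12]=10  'cdacedeeaebadeca'
  #13 SA[13]=13  'cedeeaebadeca'
  #14 SA[14]=8  'dacdacedeeaebadeca'
  #15 SA[15]=11  'dacedeeaebadeca'
  #16 SA[16]=22  'deca'
  #17 SA[17]=15  'deeaebadeca'
  #18 SA[18]=6  'eadacdacedeeaebadeca'
  #19 SA[19]=17  'eaebadeca'
  #20 SA[20]=19  'ebadeca'
  #21 SA[21]=4  'ebeadacdacedeeaebadeca'
  #22 SA[22]=23  'eca'
  #23 SA[23]=1  'ecbebeadacdacedeeaebadeca'
  #24 SA[24]=14  'edeeaebadeca'
  #25 SA[25]=16  'eeaebadeca'

[25, 9, 12, 7, 21, 18, 20, 5, 3, 0, 24, 2, 10, 13, 8, 11, 22, 15, 6, 17, 19, 4, 23, 1, 14, 16]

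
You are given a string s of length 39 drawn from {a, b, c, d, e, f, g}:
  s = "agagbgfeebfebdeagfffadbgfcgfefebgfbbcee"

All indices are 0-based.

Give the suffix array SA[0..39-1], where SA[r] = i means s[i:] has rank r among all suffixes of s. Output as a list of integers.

sorted suffixes:
  #0 SA[0]=20  'adbgfcgfefebgfbbcee'
  #1 SA[1]=0  'agagbgfeebfebdeagfffadbgfcgfefebgfbbcee'
  #2 SA[2]=2  'agbgfeebfebdeagfffadbgfcgfefebgfbbcee'
  #3 SA[3]=15  'agfffadbgfcgfefebgfbbcee'
  #4 SA[4]=34  'bbcee'
  #5 SA[5]=35  'bcee'
  #6 SA[6]=12  'bdeagfffadbgfcgfefebgfbbcee'
  #7 SA[7]=9  'bfebdeagfffadbgfcgfefebgfbbcee'
  #8 SA[8]=31  'bgfbbcee'
  #9 SA[9]=22  'bgfcgfefebgfbbcee'
  #10 SA[10]=4  'bgfeebfebdeagfffadbgfcgfefebgfbbcee'
  #11 SA[11]=36  'cee'
  #12 SA[12]=25  'cgfefebgfbbcee'
  #13 SA[13]=21  'dbgfcgfefebgfbbcee'
  #14 SA[14]=13  'deagfffadbgfcgfefebgfbbcee'
  #15 SA[15]=38  'e'
  #16 SA[16]=14  'eagfffadbgfcgfefebgfbbcee'
  #17 SA[17]=11  'ebdeagfffadbgfcgfefebgfbbcee'
  #18 SA[18]=8  'ebfebdeagfffadbgfcgfefebgfbbcee'
  #19 SA[19]=30  'ebgfbbcee'
  #20 SA[20]=37  'ee'
  #21 SA[21]=7  'eebfebdeagfffadbgfcgfefebgfbbcee'
  #22 SA[22]=28  'efebgfbbcee'
  #23 SA[23]=19  'fadbgfcgfefebgfbbcee'
  #24 SA[24]=33  'fbbcee'
  #25 SA[25]=24  'fcgfefebgfbbcee'
  #26 SA[26]=10  'febdeagfffadbgfcgfefebgfbbcee'
  #27 SA[27]=29  'febgfbbcee'
  #28 SA[28]=6  'feebfebdeagfffadbgfcgfefebgfbbcee'
  #29 SA[29]=27  'fefebgfbbcee'
  #30 SA[30]=18  'ffadbgfcgfefebgfbbcee'
  #31 SA[31]=17  'fffadbgfcgfefebgfbbcee'
  #32 SA[32]=1  'gagbgfeebfebdeagfffadbgfcgfefebgfbbcee'
  #33 SA[33]=3  'gbgfeebfebdeagfffadbgfcgfefebgfbbcee'
  #34 SA[34]=32  'gfbbcee'
  #35 SA[35]=23  'gfcgfefebgfbbcee'
  #36 SA[36]=5  'gfeebfebdeagfffadbgfcgfefebgfbbcee'
  #37 SA[37]=26  'gfefebgfbbcee'
  #38 SA[38]=16  'gfffadbgfcgfefebgfbbcee'

[20, 0, 2, 15, 34, 35, 12, 9, 31, 22, 4, 36, 25, 21, 13, 38, 14, 11, 8, 30, 37, 7, 28, 19, 33, 24, 10, 29, 6, 27, 18, 17, 1, 3, 32, 23, 5, 26, 16]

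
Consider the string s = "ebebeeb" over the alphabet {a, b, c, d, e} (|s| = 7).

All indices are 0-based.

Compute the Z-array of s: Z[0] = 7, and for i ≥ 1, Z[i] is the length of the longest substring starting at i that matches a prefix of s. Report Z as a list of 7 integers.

[7, 0, 3, 0, 1, 2, 0]

Z[0]=7
i=1: outside box; Z[1]=0
i=2: outside box; Z[2]=3 scan→box=[2,5)
i=3: min(r-i=2, Z[1]=0)=0; Z[3]=0
i=4: min(r-i=1, Z[2]=3)=1; Z[4]=1
i=5: outside box; Z[5]=2 scan→box=[5,7)
i=6: min(r-i=1, Z[1]=0)=0; Z[6]=0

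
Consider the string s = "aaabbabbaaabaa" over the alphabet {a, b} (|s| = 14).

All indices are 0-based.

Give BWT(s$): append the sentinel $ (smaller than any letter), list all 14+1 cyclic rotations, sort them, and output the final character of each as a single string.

rank  rotation         last
    0  $aaabbabbaaabaa  a
    1  a$aaabbabbaaaba  a
    2  aa$aaabbabbaaab  b
    3  aaabaa$aaabbabb  b
    4  aaabbabbaaabaa$  $
    5  aabaa$aaabbabba  a
    6  aabbabbaaabaa$a  a
    7  abaa$aaabbabbaa  a
    8  abbaaabaa$aaabb  b
    9  abbabbaaabaa$aa  a
   10  baa$aaabbabbaaa  a
   11  baaabaa$aaabbab  b
   12  babbaaabaa$aaab  b
   13  bbaaabaa$aaabba  a
   14  bbabbaaabaa$aaa  a

aabb$aaabaabbaa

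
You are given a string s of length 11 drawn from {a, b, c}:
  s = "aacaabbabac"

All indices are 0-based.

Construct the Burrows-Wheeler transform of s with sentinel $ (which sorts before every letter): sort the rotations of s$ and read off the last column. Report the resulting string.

cc$bababaaaa

rank  rotation      last
    0  $aacaabbabac  c
    1  aabbabac$aac  c
    2  aacaabbabac$  $
    3  abac$aacaabb  b
    4  abbabac$aaca  a
    5  ac$aacaabbab  b
    6  acaabbabac$a  a
    7  babac$aacaab  b
    8  bac$aacaabba  a
    9  bbabac$aacaa  a
   10  c$aacaabbaba  a
   11  caabbabac$aa  a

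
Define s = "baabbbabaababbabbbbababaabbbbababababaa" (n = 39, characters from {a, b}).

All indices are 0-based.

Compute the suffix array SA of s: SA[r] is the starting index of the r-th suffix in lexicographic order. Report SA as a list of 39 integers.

[38, 37, 8, 1, 23, 35, 6, 21, 33, 19, 31, 29, 9, 11, 2, 14, 24, 36, 7, 0, 22, 34, 5, 20, 32, 18, 30, 28, 10, 13, 4, 17, 27, 12, 3, 16, 26, 15, 25]

rank | idx | suffix
   0 |  38 | a
   1 |  37 | aa
   2 |   8 | aababbabbbbababaabbbbababababaa
   3 |   1 | aabbbabaababbabbbbababaabbbbababababaa
   4 |  23 | aabbbbababababaa
   5 |  35 | abaa
   6 |   6 | abaababbabbbbababaabbbbababababaa
   7 |  21 | abaabbbbababababaa
   8 |  33 | ababaa
   9 |  19 | ababaabbbbababababaa
  10 |  31 | abababaa
  11 |  29 | ababababaa
  12 |   9 | ababbabbbbababaabbbbababababaa
  13 |  11 | abbabbbbababaabbbbababababaa
  14 |   2 | abbbabaababbabbbbababaabbbbababababaa
  15 |  14 | abbbbababaabbbbababababaa
  16 |  24 | abbbbababababaa
  17 |  36 | baa
  18 |   7 | baababbabbbbababaabbbbababababaa
  19 |   0 | baabbbabaababbabbbbababaabbbbababababaa
  20 |  22 | baabbbbababababaa
  21 |  34 | babaa
  22 |   5 | babaababbabbbbababaabbbbababababaa
  23 |  20 | babaabbbbababababaa
  24 |  32 | bababaa
  25 |  18 | bababaabbbbababababaa
  26 |  30 | babababaa
  27 |  28 | bababababaa
  28 |  10 | babbabbbbababaabbbbababababaa
  29 |  13 | babbbbababaabbbbababababaa
  30 |   4 | bbabaababbabbbbababaabbbbababababaa
  31 |  17 | bbababaabbbbababababaa
  32 |  27 | bbababababaa
  33 |  12 | bbabbbbababaabbbbababababaa
  34 |   3 | bbbabaababbabbbbababaabbbbababababaa
  35 |  16 | bbbababaabbbbababababaa
  36 |  26 | bbbababababaa
  37 |  15 | bbbbababaabbbbababababaa
  38 |  25 | bbbbababababaa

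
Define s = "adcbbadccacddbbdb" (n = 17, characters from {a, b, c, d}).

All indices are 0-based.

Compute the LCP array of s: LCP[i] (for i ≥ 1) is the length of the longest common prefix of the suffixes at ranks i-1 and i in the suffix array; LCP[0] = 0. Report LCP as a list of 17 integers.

rank | idx | suffix
   0 |   9 | acddbbdb
   1 |   0 | adcbbadccacddbbdb
   2 |   5 | adccacddbbdb
   3 |  16 | b
   4 |   4 | badccacddbbdb
   5 |   3 | bbadccacddbbdb
   6 |  13 | bbdb
   7 |  14 | bdb
   8 |   8 | cacddbbdb
   9 |   2 | cbbadccacddbbdb
  10 |   7 | ccacddbbdb
  11 |  10 | cddbbdb
  12 |  15 | db
  13 |  12 | dbbdb
  14 |   1 | dcbbadccacddbbdb
  15 |   6 | dccacddbbdb
  16 |  11 | ddbbdb

SA = [9, 0, 5, 16, 4, 3, 13, 14, 8, 2, 7, 10, 15, 12, 1, 6, 11]
[i] adj suffixes → lcp
  [1] 9/0 → 1 ('a')
  [2] 0/5 → 3 ('adc')
  [3] 5/16 → 0 ('')
  [4] 16/4 → 1 ('b')
  [5] 4/3 → 1 ('b')
  [6] 3/13 → 2 ('bb')
  [7] 13/14 → 1 ('b')
  [8] 14/8 → 0 ('')
  [9] 8/2 → 1 ('c')
  [10] 2/7 → 1 ('c')
  [11] 7/10 → 1 ('c')
  [12] 10/15 → 0 ('')
  [13] 15/12 → 2 ('db')
  [14] 12/1 → 1 ('d')
  [15] 1/6 → 2 ('dc')
  [16] 6/11 → 1 ('d')

[0, 1, 3, 0, 1, 1, 2, 1, 0, 1, 1, 1, 0, 2, 1, 2, 1]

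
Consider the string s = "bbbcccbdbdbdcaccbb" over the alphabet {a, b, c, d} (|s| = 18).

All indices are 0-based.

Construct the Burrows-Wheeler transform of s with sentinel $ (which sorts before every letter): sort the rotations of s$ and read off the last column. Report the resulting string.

bcbc$bbcdddccacbbbb

rank  rotation             last
    0  $bbbcccbdbdbdcaccbb  b
    1  accbb$bbbcccbdbdbdc  c
    2  b$bbbcccbdbdbdcaccb  b
    3  bb$bbbcccbdbdbdcacc  c
    4  bbbcccbdbdbdcaccbb$  $
    5  bbcccbdbdbdcaccbb$b  b
    6  bcccbdbdbdcaccbb$bb  b
    7  bdbdbdcaccbb$bbbccc  c
    8  bdbdcaccbb$bbbcccbd  d
    9  bdcaccbb$bbbcccbdbd  d
   10  caccbb$bbbcccbdbdbd  d
   11  cbb$bbbcccbdbdbdcac  c
   12  cbdbdbdcaccbb$bbbcc  c
   13  ccbb$bbbcccbdbdbdca  a
   14  ccbdbdbdcaccbb$bbbc  c
   15  cccbdbdbdcaccbb$bbb  b
   16  dbdbdcaccbb$bbbcccb  b
   17  dbdcaccbb$bbbcccbdb  b
   18  dcaccbb$bbbcccbdbdb  b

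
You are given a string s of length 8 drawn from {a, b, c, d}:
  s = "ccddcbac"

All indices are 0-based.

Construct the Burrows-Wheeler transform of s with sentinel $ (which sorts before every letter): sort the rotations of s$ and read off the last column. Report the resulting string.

rank  rotation   last
    0  $ccddcbac  c
    1  ac$ccddcb  b
    2  bac$ccddc  c
    3  c$ccddcba  a
    4  cbac$ccdd  d
    5  ccddcbac$  $
    6  cddcbac$c  c
    7  dcbac$ccd  d
    8  ddcbac$cc  c

cbcad$cdc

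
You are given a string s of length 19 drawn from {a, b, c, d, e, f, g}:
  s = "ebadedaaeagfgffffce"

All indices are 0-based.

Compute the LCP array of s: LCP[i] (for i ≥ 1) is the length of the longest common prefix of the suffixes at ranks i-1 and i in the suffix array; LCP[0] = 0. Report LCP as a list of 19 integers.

[0, 1, 1, 1, 0, 0, 0, 1, 0, 1, 1, 1, 0, 1, 2, 3, 1, 0, 2]

rank→(start, suffix):
  0 → (6, 'aaeagfgffffce')
  1 → (2, 'adedaaeagfgffffce')
  2 → (7, 'aeagfgffffce')
  3 → (9, 'agfgffffce')
  4 → (1, 'badedaaeagfgffffce')
  5 → (17, 'ce')
  6 → (5, 'daaeagfgffffce')
  7 → (3, 'dedaaeagfgffffce')
  8 → (18, 'e')
  9 → (8, 'eagfgffffce')
  10 → (0, 'ebadedaaeagfgffffce')
  11 → (4, 'edaaeagfgffffce')
  12 → (16, 'fce')
  13 → (15, 'ffce')
  14 → (14, 'fffce')
  15 → (13, 'ffffce')
  16 → (11, 'fgffffce')
  17 → (12, 'gffffce')
  18 → (10, 'gfgffffce')

SA = [6, 2, 7, 9, 1, 17, 5, 3, 18, 8, 0, 4, 16, 15, 14, 13, 11, 12, 10]
rank  pair      lcp
   1  s[6:],s[2:]  1  'a'
   2  s[2:],s[7:]  1  'a'
   3  s[7:],s[9:]  1  'a'
   4  s[9:],s[1:]  0  ''
   5  s[1:],s[17:]  0  ''
   6  s[17:],s[5:]  0  ''
   7  s[5:],s[3:]  1  'd'
   8  s[3:],s[18:]  0  ''
   9  s[18:],s[8:]  1  'e'
  10  s[8:],s[0:]  1  'e'
  11  s[0:],s[4:]  1  'e'
  12  s[4:],s[16:]  0  ''
  13  s[16:],s[15:]  1  'f'
  14  s[15:],s[14:]  2  'ff'
  15  s[14:],s[13:]  3  'fff'
  16  s[13:],s[11:]  1  'f'
  17  s[11:],s[12:]  0  ''
  18  s[12:],s[10:]  2  'gf'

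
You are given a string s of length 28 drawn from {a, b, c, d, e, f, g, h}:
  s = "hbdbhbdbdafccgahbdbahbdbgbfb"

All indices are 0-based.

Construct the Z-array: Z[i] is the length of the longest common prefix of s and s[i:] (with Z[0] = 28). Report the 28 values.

[28, 0, 0, 0, 4, 0, 0, 0, 0, 0, 0, 0, 0, 0, 0, 4, 0, 0, 0, 0, 4, 0, 0, 0, 0, 0, 0, 0]

Z[0]=28
i=1: fresh scan; Z[1]=0
i=2: fresh scan; Z[2]=0
i=3: fresh scan; Z[3]=0
i=4: fresh scan; Z[4]=4 grow→box=[4,8)
i=5: min(r-i=3, Z[1]=0)=0; Z[5]=0
i=6: min(r-i=2, Z[2]=0)=0; Z[6]=0
i=7: min(r-i=1, Z[3]=0)=0; Z[7]=0
i=8: fresh scan; Z[8]=0
i=9: fresh scan; Z[9]=0
i=10: fresh scan; Z[10]=0
i=11: fresh scan; Z[11]=0
i=12: fresh scan; Z[12]=0
i=13: fresh scan; Z[13]=0
i=14: fresh scan; Z[14]=0
i=15: fresh scan; Z[15]=4 grow→box=[15,19)
i=16: min(r-i=3, Z[1]=0)=0; Z[16]=0
i=17: min(r-i=2, Z[2]=0)=0; Z[17]=0
i=18: min(r-i=1, Z[3]=0)=0; Z[18]=0
i=19: fresh scan; Z[19]=0
i=20: fresh scan; Z[20]=4 grow→box=[20,24)
i=21: min(r-i=3, Z[1]=0)=0; Z[21]=0
i=22: min(r-i=2, Z[2]=0)=0; Z[22]=0
i=23: min(r-i=1, Z[3]=0)=0; Z[23]=0
i=24: fresh scan; Z[24]=0
i=25: fresh scan; Z[25]=0
i=26: fresh scan; Z[26]=0
i=27: fresh scan; Z[27]=0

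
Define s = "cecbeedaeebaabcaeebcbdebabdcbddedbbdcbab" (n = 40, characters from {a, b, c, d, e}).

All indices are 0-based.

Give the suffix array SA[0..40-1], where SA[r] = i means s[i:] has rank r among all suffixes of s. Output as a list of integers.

[11, 38, 12, 24, 7, 15, 39, 10, 37, 23, 33, 13, 18, 34, 25, 28, 20, 3, 14, 36, 27, 19, 2, 0, 6, 32, 35, 26, 29, 21, 30, 9, 22, 17, 1, 5, 31, 8, 16, 4]

rank | idx | suffix
   0 |  11 | aabcaeebcbdebabdcbddedbbdcbab
   1 |  38 | ab
   2 |  12 | abcaeebcbdebabdcbddedbbdcbab
   3 |  24 | abdcbddedbbdcbab
   4 |   7 | aeebaabcaeebcbdebabdcbddedbbdcbab
   5 |  15 | aeebcbdebabdcbddedbbdcbab
   6 |  39 | b
   7 |  10 | baabcaeebcbdebabdcbddedbbdcbab
   8 |  37 | bab
   9 |  23 | babdcbddedbbdcbab
  10 |  33 | bbdcbab
  11 |  13 | bcaeebcbdebabdcbddedbbdcbab
  12 |  18 | bcbdebabdcbddedbbdcbab
  13 |  34 | bdcbab
  14 |  25 | bdcbddedbbdcbab
  15 |  28 | bddedbbdcbab
  16 |  20 | bdebabdcbddedbbdcbab
  17 |   3 | beedaeebaabcaeebcbdebabdcbddedbbdcbab
  18 |  14 | caeebcbdebabdcbddedbbdcbab
  19 |  36 | cbab
  20 |  27 | cbddedbbdcbab
  21 |  19 | cbdebabdcbddedbbdcbab
  22 |   2 | cbeedaeebaabcaeebcbdebabdcbddedbbdcbab
  23 |   0 | cecbeedaeebaabcaeebcbdebabdcbddedbbdcbab
  24 |   6 | daeebaabcaeebcbdebabdcbddedbbdcbab
  25 |  32 | dbbdcbab
  26 |  35 | dcbab
  27 |  26 | dcbddedbbdcbab
  28 |  29 | ddedbbdcbab
  29 |  21 | debabdcbddedbbdcbab
  30 |  30 | dedbbdcbab
  31 |   9 | ebaabcaeebcbdebabdcbddedbbdcbab
  32 |  22 | ebabdcbddedbbdcbab
  33 |  17 | ebcbdebabdcbddedbbdcbab
  34 |   1 | ecbeedaeebaabcaeebcbdebabdcbddedbbdcbab
  35 |   5 | edaeebaabcaeebcbdebabdcbddedbbdcbab
  36 |  31 | edbbdcbab
  37 |   8 | eebaabcaeebcbdebabdcbddedbbdcbab
  38 |  16 | eebcbdebabdcbddedbbdcbab
  39 |   4 | eedaeebaabcaeebcbdebabdcbddedbbdcbab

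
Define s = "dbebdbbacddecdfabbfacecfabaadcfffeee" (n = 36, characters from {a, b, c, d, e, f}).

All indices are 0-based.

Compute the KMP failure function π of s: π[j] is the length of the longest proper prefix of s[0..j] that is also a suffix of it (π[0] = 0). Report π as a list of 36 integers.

π[0] = 0
j=1 s[j]='b': π[1]=0 (border '')
j=2 s[j]='e': π[2]=0 (border '')
j=3 s[j]='b': π[3]=0 (border '')
j=4 s[j]='d': π[4]=1 (border 'd')
j=5 s[j]='b': π[5]=2 (border 'db')
j=6 s[j]='b': k: 2→0; π[6]=0 (border '')
j=7 s[j]='a': π[7]=0 (border '')
j=8 s[j]='c': π[8]=0 (border '')
j=9 s[j]='d': π[9]=1 (border 'd')
j=10 s[j]='d': k: 1→0; π[10]=1 (border 'd')
j=11 s[j]='e': k: 1→0; π[11]=0 (border '')
j=12 s[j]='c': π[12]=0 (border '')
j=13 s[j]='d': π[13]=1 (border 'd')
j=14 s[j]='f': k: 1→0; π[14]=0 (border '')
j=15 s[j]='a': π[15]=0 (border '')
j=16 s[j]='b': π[16]=0 (border '')
j=17 s[j]='b': π[17]=0 (border '')
j=18 s[j]='f': π[18]=0 (border '')
j=19 s[j]='a': π[19]=0 (border '')
j=20 s[j]='c': π[20]=0 (border '')
j=21 s[j]='e': π[21]=0 (border '')
j=22 s[j]='c': π[22]=0 (border '')
j=23 s[j]='f': π[23]=0 (border '')
j=24 s[j]='a': π[24]=0 (border '')
j=25 s[j]='b': π[25]=0 (border '')
j=26 s[j]='a': π[26]=0 (border '')
j=27 s[j]='a': π[27]=0 (border '')
j=28 s[j]='d': π[28]=1 (border 'd')
j=29 s[j]='c': k: 1→0; π[29]=0 (border '')
j=30 s[j]='f': π[30]=0 (border '')
j=31 s[j]='f': π[31]=0 (border '')
j=32 s[j]='f': π[32]=0 (border '')
j=33 s[j]='e': π[33]=0 (border '')
j=34 s[j]='e': π[34]=0 (border '')
j=35 s[j]='e': π[35]=0 (border '')

[0, 0, 0, 0, 1, 2, 0, 0, 0, 1, 1, 0, 0, 1, 0, 0, 0, 0, 0, 0, 0, 0, 0, 0, 0, 0, 0, 0, 1, 0, 0, 0, 0, 0, 0, 0]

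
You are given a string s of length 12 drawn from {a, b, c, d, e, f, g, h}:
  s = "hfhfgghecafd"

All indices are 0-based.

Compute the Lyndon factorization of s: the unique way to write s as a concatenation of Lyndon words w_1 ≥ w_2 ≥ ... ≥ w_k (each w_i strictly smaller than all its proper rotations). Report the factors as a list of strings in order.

["h", "fh", "fggh", "e", "c", "afd"]

emit factor 1: 'h' (i=0, period=1)
emit factor 2: 'fh' (i=1, period=2)
emit factor 3: 'fggh' (i=3, period=4)
emit factor 4: 'e' (i=7, period=1)
emit factor 5: 'c' (i=8, period=1)
emit factor 6: 'afd' (i=9, period=3)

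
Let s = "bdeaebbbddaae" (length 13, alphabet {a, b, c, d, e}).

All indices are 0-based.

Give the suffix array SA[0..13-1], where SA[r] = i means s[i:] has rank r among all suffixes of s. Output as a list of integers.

[10, 11, 3, 5, 6, 7, 0, 9, 8, 1, 12, 2, 4]

rank | idx | suffix
   0 |  10 | aae
   1 |  11 | ae
   2 |   3 | aebbbddaae
   3 |   5 | bbbddaae
   4 |   6 | bbddaae
   5 |   7 | bddaae
   6 |   0 | bdeaebbbddaae
   7 |   9 | daae
   8 |   8 | ddaae
   9 |   1 | deaebbbddaae
  10 |  12 | e
  11 |   2 | eaebbbddaae
  12 |   4 | ebbbddaae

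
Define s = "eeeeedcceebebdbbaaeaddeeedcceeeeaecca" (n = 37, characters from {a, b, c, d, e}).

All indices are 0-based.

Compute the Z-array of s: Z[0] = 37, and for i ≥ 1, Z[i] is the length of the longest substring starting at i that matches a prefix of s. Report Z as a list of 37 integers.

[37, 4, 3, 2, 1, 0, 0, 0, 2, 1, 0, 1, 0, 0, 0, 0, 0, 0, 1, 0, 0, 0, 3, 2, 1, 0, 0, 0, 4, 3, 2, 1, 0, 1, 0, 0, 0]

Z[0]=37
i=1: outside box; Z[1]=4 extend→box=[1,5)
i=2: min(r-i=3, Z[1]=4)=3; Z[2]=3
i=3: min(r-i=2, Z[2]=3)=2; Z[3]=2
i=4: min(r-i=1, Z[3]=2)=1; Z[4]=1
i=5: outside box; Z[5]=0
i=6: outside box; Z[6]=0
i=7: outside box; Z[7]=0
i=8: outside box; Z[8]=2 extend→box=[8,10)
i=9: min(r-i=1, Z[1]=4)=1; Z[9]=1
i=10: outside box; Z[10]=0
i=11: outside box; Z[11]=1 extend→box=[11,12)
i=12: outside box; Z[12]=0
i=13: outside box; Z[13]=0
i=14: outside box; Z[14]=0
i=15: outside box; Z[15]=0
i=16: outside box; Z[16]=0
i=17: outside box; Z[17]=0
i=18: outside box; Z[18]=1 extend→box=[18,19)
i=19: outside box; Z[19]=0
i=20: outside box; Z[20]=0
i=21: outside box; Z[21]=0
i=22: outside box; Z[22]=3 extend→box=[22,25)
i=23: min(r-i=2, Z[1]=4)=2; Z[23]=2
i=24: min(r-i=1, Z[2]=3)=1; Z[24]=1
i=25: outside box; Z[25]=0
i=26: outside box; Z[26]=0
i=27: outside box; Z[27]=0
i=28: outside box; Z[28]=4 extend→box=[28,32)
i=29: min(r-i=3, Z[1]=4)=3; Z[29]=3
i=30: min(r-i=2, Z[2]=3)=2; Z[30]=2
i=31: min(r-i=1, Z[3]=2)=1; Z[31]=1
i=32: outside box; Z[32]=0
i=33: outside box; Z[33]=1 extend→box=[33,34)
i=34: outside box; Z[34]=0
i=35: outside box; Z[35]=0
i=36: outside box; Z[36]=0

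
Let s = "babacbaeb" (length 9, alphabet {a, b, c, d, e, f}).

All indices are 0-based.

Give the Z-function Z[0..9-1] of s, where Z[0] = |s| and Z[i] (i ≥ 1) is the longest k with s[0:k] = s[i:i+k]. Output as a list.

Z[0]=9
i=1: outside box; Z[1]=0
i=2: outside box; Z[2]=2 extend→box=[2,4)
i=3: min(r-i=1, Z[1]=0)=0; Z[3]=0
i=4: outside box; Z[4]=0
i=5: outside box; Z[5]=2 extend→box=[5,7)
i=6: min(r-i=1, Z[1]=0)=0; Z[6]=0
i=7: outside box; Z[7]=0
i=8: outside box; Z[8]=1 extend→box=[8,9)

[9, 0, 2, 0, 0, 2, 0, 0, 1]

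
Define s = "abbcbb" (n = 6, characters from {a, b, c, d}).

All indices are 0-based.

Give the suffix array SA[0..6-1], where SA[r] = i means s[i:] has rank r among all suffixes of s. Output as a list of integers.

[0, 5, 4, 1, 2, 3]

sorted suffixes:
  #0 SA[0]=0  'abbcbb'
  #1 SA[1]=5  'b'
  #2 SA[2]=4  'bb'
  #3 SA[3]=1  'bbcbb'
  #4 SA[4]=2  'bcbb'
  #5 SA[5]=3  'cbb'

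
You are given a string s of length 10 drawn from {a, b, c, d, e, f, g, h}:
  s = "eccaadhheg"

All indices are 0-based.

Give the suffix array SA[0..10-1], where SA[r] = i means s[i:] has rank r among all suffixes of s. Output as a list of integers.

[3, 4, 2, 1, 5, 0, 8, 9, 7, 6]

rank→(start, suffix):
  0 → (3, 'aadhheg')
  1 → (4, 'adhheg')
  2 → (2, 'caadhheg')
  3 → (1, 'ccaadhheg')
  4 → (5, 'dhheg')
  5 → (0, 'eccaadhheg')
  6 → (8, 'eg')
  7 → (9, 'g')
  8 → (7, 'heg')
  9 → (6, 'hheg')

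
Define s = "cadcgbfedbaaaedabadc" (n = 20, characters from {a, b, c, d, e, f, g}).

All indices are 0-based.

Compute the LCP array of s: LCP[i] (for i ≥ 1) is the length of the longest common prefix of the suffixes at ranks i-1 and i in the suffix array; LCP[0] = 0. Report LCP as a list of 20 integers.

[0, 2, 1, 1, 3, 1, 0, 2, 1, 0, 1, 1, 0, 1, 1, 2, 0, 2, 0, 0]

rank | idx | suffix
   0 |  10 | aaaedabadc
   1 |  11 | aaedabadc
   2 |  15 | abadc
   3 |  17 | adc
   4 |   1 | adcgbfedbaaaedabadc
   5 |  12 | aedabadc
   6 |   9 | baaaedabadc
   7 |  16 | badc
   8 |   5 | bfedbaaaedabadc
   9 |  19 | c
  10 |   0 | cadcgbfedbaaaedabadc
  11 |   3 | cgbfedbaaaedabadc
  12 |  14 | dabadc
  13 |   8 | dbaaaedabadc
  14 |  18 | dc
  15 |   2 | dcgbfedbaaaedabadc
  16 |  13 | edabadc
  17 |   7 | edbaaaedabadc
  18 |   6 | fedbaaaedabadc
  19 |   4 | gbfedbaaaedabadc

SA = [10, 11, 15, 17, 1, 12, 9, 16, 5, 19, 0, 3, 14, 8, 18, 2, 13, 7, 6, 4]
rank  pair      lcp
   1  s[10:],s[11:]  2  'aa'
   2  s[11:],s[15:]  1  'a'
   3  s[15:],s[17:]  1  'a'
   4  s[17:],s[1:]  3  'adc'
   5  s[1:],s[12:]  1  'a'
   6  s[12:],s[9:]  0  ''
   7  s[9:],s[16:]  2  'ba'
   8  s[16:],s[5:]  1  'b'
   9  s[5:],s[19:]  0  ''
  10  s[19:],s[0:]  1  'c'
  11  s[0:],s[3:]  1  'c'
  12  s[3:],s[14:]  0  ''
  13  s[14:],s[8:]  1  'd'
  14  s[8:],s[18:]  1  'd'
  15  s[18:],s[2:]  2  'dc'
  16  s[2:],s[13:]  0  ''
  17  s[13:],s[7:]  2  'ed'
  18  s[7:],s[6:]  0  ''
  19  s[6:],s[4:]  0  ''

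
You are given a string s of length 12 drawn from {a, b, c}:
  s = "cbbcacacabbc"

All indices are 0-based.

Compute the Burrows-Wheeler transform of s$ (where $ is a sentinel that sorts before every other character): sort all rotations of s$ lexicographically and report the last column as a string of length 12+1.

rank  rotation       last
    0  $cbbcacacabbc  c
    1  abbc$cbbcacac  c
    2  acabbc$cbbcac  c
    3  acacabbc$cbbc  c
    4  bbc$cbbcacaca  a
    5  bbcacacabbc$c  c
    6  bc$cbbcacacab  b
    7  bcacacabbc$cb  b
    8  c$cbbcacacabb  b
    9  cabbc$cbbcaca  a
   10  cacabbc$cbbca  a
   11  cacacabbc$cbb  b
   12  cbbcacacabbc$  $

ccccacbbbaab$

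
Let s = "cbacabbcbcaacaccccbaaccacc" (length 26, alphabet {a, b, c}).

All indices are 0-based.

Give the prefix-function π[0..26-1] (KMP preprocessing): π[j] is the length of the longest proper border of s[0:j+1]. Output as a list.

π[0] = 0
j=1 s[j]='b': π[1]=0 (border '')
j=2 s[j]='a': π[2]=0 (border '')
j=3 s[j]='c': π[3]=1 (border 'c')
j=4 s[j]='a': k: 1→0; π[4]=0 (border '')
j=5 s[j]='b': π[5]=0 (border '')
j=6 s[j]='b': π[6]=0 (border '')
j=7 s[j]='c': π[7]=1 (border 'c')
j=8 s[j]='b': π[8]=2 (border 'cb')
j=9 s[j]='c': k: 2→0; π[9]=1 (border 'c')
j=10 s[j]='a': k: 1→0; π[10]=0 (border '')
j=11 s[j]='a': π[11]=0 (border '')
j=12 s[j]='c': π[12]=1 (border 'c')
j=13 s[j]='a': k: 1→0; π[13]=0 (border '')
j=14 s[j]='c': π[14]=1 (border 'c')
j=15 s[j]='c': k: 1→0; π[15]=1 (border 'c')
j=16 s[j]='c': k: 1→0; π[16]=1 (border 'c')
j=17 s[j]='c': k: 1→0; π[17]=1 (border 'c')
j=18 s[j]='b': π[18]=2 (border 'cb')
j=19 s[j]='a': π[19]=3 (border 'cba')
j=20 s[j]='a': k: 3→0; π[20]=0 (border '')
j=21 s[j]='c': π[21]=1 (border 'c')
j=22 s[j]='c': k: 1→0; π[22]=1 (border 'c')
j=23 s[j]='a': k: 1→0; π[23]=0 (border '')
j=24 s[j]='c': π[24]=1 (border 'c')
j=25 s[j]='c': k: 1→0; π[25]=1 (border 'c')

[0, 0, 0, 1, 0, 0, 0, 1, 2, 1, 0, 0, 1, 0, 1, 1, 1, 1, 2, 3, 0, 1, 1, 0, 1, 1]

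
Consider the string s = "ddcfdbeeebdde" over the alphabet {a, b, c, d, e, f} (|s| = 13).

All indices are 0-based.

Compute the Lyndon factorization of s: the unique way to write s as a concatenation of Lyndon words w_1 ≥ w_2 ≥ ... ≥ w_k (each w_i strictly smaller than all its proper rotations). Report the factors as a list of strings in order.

["d", "d", "cfd", "beee", "bdde"]

emit factor 1: 'd' (i=0, period=1)
emit factor 2: 'd' (i=1, period=1)
emit factor 3: 'cfd' (i=2, period=3)
emit factor 4: 'beee' (i=5, period=4)
emit factor 5: 'bdde' (i=9, period=4)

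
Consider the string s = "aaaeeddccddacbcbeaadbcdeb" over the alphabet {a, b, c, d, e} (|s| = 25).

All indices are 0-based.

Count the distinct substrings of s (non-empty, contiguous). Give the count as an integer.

299

sorted suffixes:
  #0 SA[0]=0  'aaaeeddccddacbcbeaadbcdeb'
  #1 SA[1]=17  'aadbcdeb'
  #2 SA[2]=1  'aaeeddccddacbcbeaadbcdeb'
  #3 SA[3]=11  'acbcbeaadbcdeb'
  #4 SA[4]=18  'adbcdeb'
  #5 SA[5]=2  'aeeddccddacbcbeaadbcdeb'
  #6 SA[6]=24  'b'
  #7 SA[7]=13  'bcbeaadbcdeb'
  #8 SA[8]=20  'bcdeb'
  #9 SA[9]=15  'beaadbcdeb'
  #10 SA[10]=12  'cbcbeaadbcdeb'
  #11 SA[11]=14  'cbeaadbcdeb'
  #12 SA[12]=7  'ccddacbcbeaadbcdeb'
  #13 SA[13]=8  'cddacbcbeaadbcdeb'
  #14 SA[14]=21  'cdeb'
  #15 SA[15]=10  'dacbcbeaadbcdeb'
  #16 SA[16]=19  'dbcdeb'
  #17 SA[17]=6  'dccddacbcbeaadbcdeb'
  #18 SA[18]=9  'ddacbcbeaadbcdeb'
  #19 SA[19]=5  'ddccddacbcbeaadbcdeb'
  #20 SA[20]=22  'deb'
  #21 SA[21]=16  'eaadbcdeb'
  #22 SA[22]=23  'eb'
  #23 SA[23]=4  'eddccddacbcbeaadbcdeb'
  #24 SA[24]=3  'eeddccddacbcbeaadbcdeb'

SA = [0, 17, 1, 11, 18, 2, 24, 13, 20, 15, 12, 14, 7, 8, 21, 10, 19, 6, 9, 5, 22, 16, 23, 4, 3]
i: (SA[i-1],SA[i]) lcp shared
  1: (0,17) 2 'aa'
  2: (17,1) 2 'aa'
  3: (1,11) 1 'a'
  4: (11,18) 1 'a'
  5: (18,2) 1 'a'
  6: (2,24) 0 ''
  7: (24,13) 1 'b'
  8: (13,20) 2 'bc'
  9: (20,15) 1 'b'
  10: (15,12) 0 ''
  11: (12,14) 2 'cb'
  12: (14,7) 1 'c'
  13: (7,8) 1 'c'
  14: (8,21) 2 'cd'
  15: (21,10) 0 ''
  16: (10,19) 1 'd'
  17: (19,6) 1 'd'
  18: (6,9) 1 'd'
  19: (9,5) 2 'dd'
  20: (5,22) 1 'd'
  21: (22,16) 0 ''
  22: (16,23) 1 'e'
  23: (23,4) 1 'e'
  24: (4,3) 1 'e'

n(n+1)/2 = 25·26/2 = 325
Σ LCP = 0 + 2 + 2 + 1 + 1 + 1 + 0 + 1 + 2 + 1 + 0 + 2 + 1 + 1 + 2 + 0 + 1 + 1 + 1 + 2 + 1 + 0 + 1 + 1 + 1 = 26
distinct = 325 − 26 = 299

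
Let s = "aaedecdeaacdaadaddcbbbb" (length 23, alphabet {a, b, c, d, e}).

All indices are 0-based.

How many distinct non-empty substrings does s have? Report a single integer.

249

rank→(start, suffix):
  0 → (8, 'aacdaadaddcbbbb')
  1 → (12, 'aadaddcbbbb')
  2 → (0, 'aaedecdeaacdaadaddcbbbb')
  3 → (9, 'acdaadaddcbbbb')
  4 → (13, 'adaddcbbbb')
  5 → (15, 'addcbbbb')
  6 → (1, 'aedecdeaacdaadaddcbbbb')
  7 → (22, 'b')
  8 → (21, 'bb')
  9 → (20, 'bbb')
  10 → (19, 'bbbb')
  11 → (18, 'cbbbb')
  12 → (10, 'cdaadaddcbbbb')
  13 → (5, 'cdeaacdaadaddcbbbb')
  14 → (11, 'daadaddcbbbb')
  15 → (14, 'daddcbbbb')
  16 → (17, 'dcbbbb')
  17 → (16, 'ddcbbbb')
  18 → (6, 'deaacdaadaddcbbbb')
  19 → (3, 'decdeaacdaadaddcbbbb')
  20 → (7, 'eaacdaadaddcbbbb')
  21 → (4, 'ecdeaacdaadaddcbbbb')
  22 → (2, 'edecdeaacdaadaddcbbbb')

SA = [8, 12, 0, 9, 13, 15, 1, 22, 21, 20, 19, 18, 10, 5, 11, 14, 17, 16, 6, 3, 7, 4, 2]
i: (SA[i-1],SA[i]) lcp shared
  1: (8,12) 2 'aa'
  2: (12,0) 2 'aa'
  3: (0,9) 1 'a'
  4: (9,13) 1 'a'
  5: (13,15) 2 'ad'
  6: (15,1) 1 'a'
  7: (1,22) 0 ''
  8: (22,21) 1 'b'
  9: (21,20) 2 'bb'
  10: (20,19) 3 'bbb'
  11: (19,18) 0 ''
  12: (18,10) 1 'c'
  13: (10,5) 2 'cd'
  14: (5,11) 0 ''
  15: (11,14) 2 'da'
  16: (14,17) 1 'd'
  17: (17,16) 1 'd'
  18: (16,6) 1 'd'
  19: (6,3) 2 'de'
  20: (3,7) 0 ''
  21: (7,4) 1 'e'
  22: (4,2) 1 'e'

n(n+1)/2 = 23·24/2 = 276
Σ LCP = 0 + 2 + 2 + 1 + 1 + 2 + 1 + 0 + 1 + 2 + 3 + 0 + 1 + 2 + 0 + 2 + 1 + 1 + 1 + 2 + 0 + 1 + 1 = 27
distinct = 276 − 27 = 249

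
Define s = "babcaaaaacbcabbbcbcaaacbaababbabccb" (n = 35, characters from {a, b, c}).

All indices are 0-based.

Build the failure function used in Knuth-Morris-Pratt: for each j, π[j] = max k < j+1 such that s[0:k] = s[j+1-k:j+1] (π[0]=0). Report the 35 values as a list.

π[0] = 0
j=1 s[j]='a': π[1]=0 (border '')
j=2 s[j]='b': π[2]=1 (border 'b')
j=3 s[j]='c': k: 1→0; π[3]=0 (border '')
j=4 s[j]='a': π[4]=0 (border '')
j=5 s[j]='a': π[5]=0 (border '')
j=6 s[j]='a': π[6]=0 (border '')
j=7 s[j]='a': π[7]=0 (border '')
j=8 s[j]='a': π[8]=0 (border '')
j=9 s[j]='c': π[9]=0 (border '')
j=10 s[j]='b': π[10]=1 (border 'b')
j=11 s[j]='c': k: 1→0; π[11]=0 (border '')
j=12 s[j]='a': π[12]=0 (border '')
j=13 s[j]='b': π[13]=1 (border 'b')
j=14 s[j]='b': k: 1→0; π[14]=1 (border 'b')
j=15 s[j]='b': k: 1→0; π[15]=1 (border 'b')
j=16 s[j]='c': k: 1→0; π[16]=0 (border '')
j=17 s[j]='b': π[17]=1 (border 'b')
j=18 s[j]='c': k: 1→0; π[18]=0 (border '')
j=19 s[j]='a': π[19]=0 (border '')
j=20 s[j]='a': π[20]=0 (border '')
j=21 s[j]='a': π[21]=0 (border '')
j=22 s[j]='c': π[22]=0 (border '')
j=23 s[j]='b': π[23]=1 (border 'b')
j=24 s[j]='a': π[24]=2 (border 'ba')
j=25 s[j]='a': k: 2→0; π[25]=0 (border '')
j=26 s[j]='b': π[26]=1 (border 'b')
j=27 s[j]='a': π[27]=2 (border 'ba')
j=28 s[j]='b': π[28]=3 (border 'bab')
j=29 s[j]='b': k: 3→1→0; π[29]=1 (border 'b')
j=30 s[j]='a': π[30]=2 (border 'ba')
j=31 s[j]='b': π[31]=3 (border 'bab')
j=32 s[j]='c': π[32]=4 (border 'babc')
j=33 s[j]='c': k: 4→0; π[33]=0 (border '')
j=34 s[j]='b': π[34]=1 (border 'b')

[0, 0, 1, 0, 0, 0, 0, 0, 0, 0, 1, 0, 0, 1, 1, 1, 0, 1, 0, 0, 0, 0, 0, 1, 2, 0, 1, 2, 3, 1, 2, 3, 4, 0, 1]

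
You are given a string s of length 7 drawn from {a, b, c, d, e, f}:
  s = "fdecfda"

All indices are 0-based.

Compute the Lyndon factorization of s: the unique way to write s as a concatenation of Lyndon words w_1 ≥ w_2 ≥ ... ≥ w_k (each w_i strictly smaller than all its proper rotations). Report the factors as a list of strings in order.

emit factor 1: 'f' (i=0, period=1)
emit factor 2: 'de' (i=1, period=2)
emit factor 3: 'cfd' (i=3, period=3)
emit factor 4: 'a' (i=6, period=1)

["f", "de", "cfd", "a"]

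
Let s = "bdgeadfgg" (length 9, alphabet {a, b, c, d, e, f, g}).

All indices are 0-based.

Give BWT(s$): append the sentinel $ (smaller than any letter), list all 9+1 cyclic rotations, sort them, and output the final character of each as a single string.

rank  rotation    last
    0  $bdgeadfgg  g
    1  adfgg$bdge  e
    2  bdgeadfgg$  $
    3  dfgg$bdgea  a
    4  dgeadfgg$b  b
    5  eadfgg$bdg  g
    6  fgg$bdgead  d
    7  g$bdgeadfg  g
    8  geadfgg$bd  d
    9  gg$bdgeadf  f

ge$abgdgdf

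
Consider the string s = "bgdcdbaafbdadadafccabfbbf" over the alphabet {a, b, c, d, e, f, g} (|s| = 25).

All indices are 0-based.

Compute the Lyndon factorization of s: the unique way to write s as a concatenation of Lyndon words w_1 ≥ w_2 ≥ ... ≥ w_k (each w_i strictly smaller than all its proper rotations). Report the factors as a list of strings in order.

emit factor 1: 'bgdcd' (i=0, period=5)
emit factor 2: 'b' (i=5, period=1)
emit factor 3: 'aafbdadadafccabfbbf' (i=6, period=19)

["bgdcd", "b", "aafbdadadafccabfbbf"]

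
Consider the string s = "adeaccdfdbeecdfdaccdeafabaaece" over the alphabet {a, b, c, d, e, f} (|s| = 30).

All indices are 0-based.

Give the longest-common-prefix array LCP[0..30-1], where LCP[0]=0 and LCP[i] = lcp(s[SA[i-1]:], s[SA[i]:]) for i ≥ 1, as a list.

[0, 1, 1, 4, 1, 1, 1, 0, 1, 0, 3, 1, 2, 4, 1, 0, 1, 1, 3, 1, 3, 0, 1, 2, 1, 2, 1, 0, 1, 2]

sorted suffixes:
  #0 SA[0]=25  'aaece'
  #1 SA[1]=23  'abaaece'
  #2 SA[2]=16  'accdeafabaaece'
  #3 SA[3]=3  'accdfdbeecdfdaccdeafabaaece'
  #4 SA[4]=0  'adeaccdfdbeecdfdaccdeafabaaece'
  #5 SA[5]=26  'aece'
  #6 SA[6]=21  'afabaaece'
  #7 SA[7]=24  'baaece'
  #8 SA[8]=9  'beecdfdaccdeafabaaece'
  #9 SA[9]=17  'ccdeafabaaece'
  #10 SA[10]=4  'ccdfdbeecdfdaccdeafabaaece'
  #11 SA[11]=18  'cdeafabaaece'
  #12 SA[12]=12  'cdfdaccdeafabaaece'
  #13 SA[13]=5  'cdfdbeecdfdaccdeafabaaece'
  #14 SA[14]=28  'ce'
  #15 SA[15]=15  'daccdeafabaaece'
  #16 SA[16]=8  'dbeecdfdaccdeafabaaece'
  #17 SA[17]=1  'deaccdfdbeecdfdaccdeafabaaece'
  #18 SA[18]=19  'deafabaaece'
  #19 SA[19]=13  'dfdaccdeafabaaece'
  #20 SA[20]=6  'dfdbeecdfdaccdeafabaaece'
  #21 SA[21]=29  'e'
  #22 SA[22]=2  'eaccdfdbeecdfdaccdeafabaaece'
  #23 SA[23]=20  'eafabaaece'
  #24 SA[24]=11  'ecdfdaccdeafabaaece'
  #25 SA[25]=27  'ece'
  #26 SA[26]=10  'eecdfdaccdeafabaaece'
  #27 SA[27]=22  'fabaaece'
  #28 SA[28]=14  'fdaccdeafabaaece'
  #29 SA[29]=7  'fdbeecdfdaccdeafabaaece'

SA = [25, 23, 16, 3, 0, 26, 21, 24, 9, 17, 4, 18, 12, 5, 28, 15, 8, 1, 19, 13, 6, 29, 2, 20, 11, 27, 10, 22, 14, 7]
[i] adj suffixes → lcp
  [1] 25/23 → 1 ('a')
  [2] 23/16 → 1 ('a')
  [3] 16/3 → 4 ('accd')
  [4] 3/0 → 1 ('a')
  [5] 0/26 → 1 ('a')
  [6] 26/21 → 1 ('a')
  [7] 21/24 → 0 ('')
  [8] 24/9 → 1 ('b')
  [9] 9/17 → 0 ('')
  [10] 17/4 → 3 ('ccd')
  [11] 4/18 → 1 ('c')
  [12] 18/12 → 2 ('cd')
  [13] 12/5 → 4 ('cdfd')
  [14] 5/28 → 1 ('c')
  [15] 28/15 → 0 ('')
  [16] 15/8 → 1 ('d')
  [17] 8/1 → 1 ('d')
  [18] 1/19 → 3 ('dea')
  [19] 19/13 → 1 ('d')
  [20] 13/6 → 3 ('dfd')
  [21] 6/29 → 0 ('')
  [22] 29/2 → 1 ('e')
  [23] 2/20 → 2 ('ea')
  [24] 20/11 → 1 ('e')
  [25] 11/27 → 2 ('ec')
  [26] 27/10 → 1 ('e')
  [27] 10/22 → 0 ('')
  [28] 22/14 → 1 ('f')
  [29] 14/7 → 2 ('fd')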